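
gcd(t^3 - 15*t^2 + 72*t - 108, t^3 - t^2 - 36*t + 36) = t - 6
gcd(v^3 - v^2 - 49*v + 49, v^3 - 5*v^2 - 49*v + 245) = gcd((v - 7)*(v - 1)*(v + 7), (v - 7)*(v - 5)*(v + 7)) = v^2 - 49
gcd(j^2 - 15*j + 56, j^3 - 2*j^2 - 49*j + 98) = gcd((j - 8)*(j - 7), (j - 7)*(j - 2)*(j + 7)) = j - 7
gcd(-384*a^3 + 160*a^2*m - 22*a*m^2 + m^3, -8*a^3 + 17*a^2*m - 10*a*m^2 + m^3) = 8*a - m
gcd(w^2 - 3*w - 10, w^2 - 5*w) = w - 5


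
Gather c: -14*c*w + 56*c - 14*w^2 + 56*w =c*(56 - 14*w) - 14*w^2 + 56*w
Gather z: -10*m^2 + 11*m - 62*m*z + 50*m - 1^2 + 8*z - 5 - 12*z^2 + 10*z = -10*m^2 + 61*m - 12*z^2 + z*(18 - 62*m) - 6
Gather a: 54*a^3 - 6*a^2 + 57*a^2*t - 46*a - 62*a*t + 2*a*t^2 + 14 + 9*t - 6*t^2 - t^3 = 54*a^3 + a^2*(57*t - 6) + a*(2*t^2 - 62*t - 46) - t^3 - 6*t^2 + 9*t + 14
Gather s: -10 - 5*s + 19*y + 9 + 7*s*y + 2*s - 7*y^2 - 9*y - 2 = s*(7*y - 3) - 7*y^2 + 10*y - 3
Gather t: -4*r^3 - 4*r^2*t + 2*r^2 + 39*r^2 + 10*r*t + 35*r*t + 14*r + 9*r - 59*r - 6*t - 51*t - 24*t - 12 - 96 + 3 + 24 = -4*r^3 + 41*r^2 - 36*r + t*(-4*r^2 + 45*r - 81) - 81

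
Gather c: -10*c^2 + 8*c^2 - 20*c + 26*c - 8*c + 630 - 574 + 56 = -2*c^2 - 2*c + 112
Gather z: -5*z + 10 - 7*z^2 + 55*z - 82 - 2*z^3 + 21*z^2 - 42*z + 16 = -2*z^3 + 14*z^2 + 8*z - 56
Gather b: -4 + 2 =-2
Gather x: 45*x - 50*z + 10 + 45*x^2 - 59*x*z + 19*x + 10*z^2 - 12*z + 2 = 45*x^2 + x*(64 - 59*z) + 10*z^2 - 62*z + 12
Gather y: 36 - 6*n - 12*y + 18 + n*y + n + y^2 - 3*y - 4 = -5*n + y^2 + y*(n - 15) + 50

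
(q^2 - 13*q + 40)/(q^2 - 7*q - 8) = (q - 5)/(q + 1)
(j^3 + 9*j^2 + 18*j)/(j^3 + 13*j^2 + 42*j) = (j + 3)/(j + 7)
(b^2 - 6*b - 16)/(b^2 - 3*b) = (b^2 - 6*b - 16)/(b*(b - 3))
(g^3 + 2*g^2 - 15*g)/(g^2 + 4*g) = (g^2 + 2*g - 15)/(g + 4)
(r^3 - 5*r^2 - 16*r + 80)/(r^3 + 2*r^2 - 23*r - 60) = (r - 4)/(r + 3)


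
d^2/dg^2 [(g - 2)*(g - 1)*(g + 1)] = 6*g - 4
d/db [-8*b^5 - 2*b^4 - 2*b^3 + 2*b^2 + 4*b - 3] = -40*b^4 - 8*b^3 - 6*b^2 + 4*b + 4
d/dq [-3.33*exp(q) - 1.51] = -3.33*exp(q)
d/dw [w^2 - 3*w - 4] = 2*w - 3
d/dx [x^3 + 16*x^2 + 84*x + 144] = 3*x^2 + 32*x + 84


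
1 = 1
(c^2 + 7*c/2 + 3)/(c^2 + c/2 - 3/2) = (c + 2)/(c - 1)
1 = 1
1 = 1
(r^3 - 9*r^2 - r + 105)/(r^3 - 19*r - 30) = (r - 7)/(r + 2)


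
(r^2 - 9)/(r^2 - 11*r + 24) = (r + 3)/(r - 8)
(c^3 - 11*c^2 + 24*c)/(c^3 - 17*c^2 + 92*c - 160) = c*(c - 3)/(c^2 - 9*c + 20)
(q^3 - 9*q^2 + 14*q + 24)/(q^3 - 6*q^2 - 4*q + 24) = (q^2 - 3*q - 4)/(q^2 - 4)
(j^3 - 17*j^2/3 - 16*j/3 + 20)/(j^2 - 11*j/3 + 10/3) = (j^2 - 4*j - 12)/(j - 2)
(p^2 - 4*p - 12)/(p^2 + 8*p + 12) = (p - 6)/(p + 6)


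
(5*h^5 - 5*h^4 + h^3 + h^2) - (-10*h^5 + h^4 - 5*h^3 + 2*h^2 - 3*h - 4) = 15*h^5 - 6*h^4 + 6*h^3 - h^2 + 3*h + 4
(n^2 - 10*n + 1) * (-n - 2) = -n^3 + 8*n^2 + 19*n - 2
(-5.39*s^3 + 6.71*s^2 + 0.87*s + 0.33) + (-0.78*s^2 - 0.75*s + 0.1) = -5.39*s^3 + 5.93*s^2 + 0.12*s + 0.43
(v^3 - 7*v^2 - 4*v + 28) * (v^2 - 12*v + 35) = v^5 - 19*v^4 + 115*v^3 - 169*v^2 - 476*v + 980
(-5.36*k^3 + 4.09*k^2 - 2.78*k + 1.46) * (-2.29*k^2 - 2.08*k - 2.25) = 12.2744*k^5 + 1.7827*k^4 + 9.919*k^3 - 6.7635*k^2 + 3.2182*k - 3.285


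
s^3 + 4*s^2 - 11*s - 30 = (s - 3)*(s + 2)*(s + 5)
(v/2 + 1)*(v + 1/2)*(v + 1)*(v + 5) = v^4/2 + 17*v^3/4 + 21*v^2/2 + 37*v/4 + 5/2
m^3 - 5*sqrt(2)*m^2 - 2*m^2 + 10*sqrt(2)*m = m*(m - 2)*(m - 5*sqrt(2))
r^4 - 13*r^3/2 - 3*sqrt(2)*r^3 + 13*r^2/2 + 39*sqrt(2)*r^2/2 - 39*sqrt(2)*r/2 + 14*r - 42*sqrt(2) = (r - 4)*(r - 7/2)*(r + 1)*(r - 3*sqrt(2))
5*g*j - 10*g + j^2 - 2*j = (5*g + j)*(j - 2)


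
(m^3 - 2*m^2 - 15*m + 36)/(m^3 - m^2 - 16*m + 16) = (m^2 - 6*m + 9)/(m^2 - 5*m + 4)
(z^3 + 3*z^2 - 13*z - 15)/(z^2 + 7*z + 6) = (z^2 + 2*z - 15)/(z + 6)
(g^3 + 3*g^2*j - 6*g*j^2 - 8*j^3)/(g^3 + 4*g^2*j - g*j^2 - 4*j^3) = (g - 2*j)/(g - j)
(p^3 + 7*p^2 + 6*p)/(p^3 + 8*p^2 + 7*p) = (p + 6)/(p + 7)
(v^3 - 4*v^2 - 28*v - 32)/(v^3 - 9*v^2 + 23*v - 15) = (v^3 - 4*v^2 - 28*v - 32)/(v^3 - 9*v^2 + 23*v - 15)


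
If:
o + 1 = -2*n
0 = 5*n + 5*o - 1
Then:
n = -6/5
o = 7/5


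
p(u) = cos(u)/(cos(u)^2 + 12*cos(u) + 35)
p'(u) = (2*sin(u)*cos(u) + 12*sin(u))*cos(u)/(cos(u)^2 + 12*cos(u) + 35)^2 - sin(u)/(cos(u)^2 + 12*cos(u) + 35)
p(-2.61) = -0.03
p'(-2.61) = 0.03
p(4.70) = -0.00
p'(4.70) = 0.03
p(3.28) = -0.04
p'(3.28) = 0.01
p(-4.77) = 0.00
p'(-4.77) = -0.03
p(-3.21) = -0.04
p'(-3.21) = -0.00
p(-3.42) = -0.04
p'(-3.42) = -0.02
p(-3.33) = -0.04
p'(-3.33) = -0.01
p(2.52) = -0.03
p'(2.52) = -0.03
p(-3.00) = -0.04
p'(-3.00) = 0.01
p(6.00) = 0.02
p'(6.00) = 0.00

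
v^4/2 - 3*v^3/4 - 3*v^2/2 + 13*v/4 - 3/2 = (v/2 + 1)*(v - 3/2)*(v - 1)^2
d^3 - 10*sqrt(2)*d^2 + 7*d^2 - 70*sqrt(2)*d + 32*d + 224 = (d + 7)*(d - 8*sqrt(2))*(d - 2*sqrt(2))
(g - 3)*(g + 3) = g^2 - 9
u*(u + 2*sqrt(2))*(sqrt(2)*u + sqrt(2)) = sqrt(2)*u^3 + sqrt(2)*u^2 + 4*u^2 + 4*u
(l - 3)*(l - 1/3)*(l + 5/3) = l^3 - 5*l^2/3 - 41*l/9 + 5/3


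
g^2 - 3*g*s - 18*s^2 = (g - 6*s)*(g + 3*s)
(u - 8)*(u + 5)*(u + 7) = u^3 + 4*u^2 - 61*u - 280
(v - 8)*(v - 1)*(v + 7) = v^3 - 2*v^2 - 55*v + 56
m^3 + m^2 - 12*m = m*(m - 3)*(m + 4)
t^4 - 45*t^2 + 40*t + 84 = (t - 6)*(t - 2)*(t + 1)*(t + 7)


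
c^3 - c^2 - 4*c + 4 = (c - 2)*(c - 1)*(c + 2)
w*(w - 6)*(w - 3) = w^3 - 9*w^2 + 18*w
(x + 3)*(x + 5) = x^2 + 8*x + 15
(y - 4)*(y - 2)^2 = y^3 - 8*y^2 + 20*y - 16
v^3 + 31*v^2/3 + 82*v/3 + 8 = (v + 1/3)*(v + 4)*(v + 6)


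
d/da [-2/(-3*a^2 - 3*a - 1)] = 6*(-2*a - 1)/(3*a^2 + 3*a + 1)^2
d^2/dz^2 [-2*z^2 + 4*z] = -4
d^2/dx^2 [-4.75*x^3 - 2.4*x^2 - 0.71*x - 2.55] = -28.5*x - 4.8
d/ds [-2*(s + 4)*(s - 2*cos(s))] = -2*s - 2*(s + 4)*(2*sin(s) + 1) + 4*cos(s)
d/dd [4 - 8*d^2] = -16*d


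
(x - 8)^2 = x^2 - 16*x + 64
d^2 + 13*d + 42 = (d + 6)*(d + 7)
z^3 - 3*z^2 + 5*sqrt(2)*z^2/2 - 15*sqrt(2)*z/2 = z*(z - 3)*(z + 5*sqrt(2)/2)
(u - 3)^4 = u^4 - 12*u^3 + 54*u^2 - 108*u + 81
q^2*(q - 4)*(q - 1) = q^4 - 5*q^3 + 4*q^2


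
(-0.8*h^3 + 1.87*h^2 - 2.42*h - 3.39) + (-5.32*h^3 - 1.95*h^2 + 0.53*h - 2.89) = -6.12*h^3 - 0.0799999999999998*h^2 - 1.89*h - 6.28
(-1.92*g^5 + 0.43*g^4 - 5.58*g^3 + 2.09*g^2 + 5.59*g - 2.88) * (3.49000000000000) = -6.7008*g^5 + 1.5007*g^4 - 19.4742*g^3 + 7.2941*g^2 + 19.5091*g - 10.0512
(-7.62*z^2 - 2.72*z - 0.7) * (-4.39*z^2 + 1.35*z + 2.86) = 33.4518*z^4 + 1.6538*z^3 - 22.3922*z^2 - 8.7242*z - 2.002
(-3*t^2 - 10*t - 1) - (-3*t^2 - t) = -9*t - 1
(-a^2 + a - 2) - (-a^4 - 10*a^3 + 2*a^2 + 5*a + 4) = a^4 + 10*a^3 - 3*a^2 - 4*a - 6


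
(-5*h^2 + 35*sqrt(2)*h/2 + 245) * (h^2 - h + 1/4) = -5*h^4 + 5*h^3 + 35*sqrt(2)*h^3/2 - 35*sqrt(2)*h^2/2 + 975*h^2/4 - 245*h + 35*sqrt(2)*h/8 + 245/4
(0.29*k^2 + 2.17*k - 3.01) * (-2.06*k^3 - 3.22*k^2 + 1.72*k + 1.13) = -0.5974*k^5 - 5.404*k^4 - 0.288*k^3 + 13.7523*k^2 - 2.7251*k - 3.4013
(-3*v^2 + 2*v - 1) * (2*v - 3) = -6*v^3 + 13*v^2 - 8*v + 3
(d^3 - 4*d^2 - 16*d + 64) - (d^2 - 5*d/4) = d^3 - 5*d^2 - 59*d/4 + 64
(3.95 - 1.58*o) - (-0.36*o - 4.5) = 8.45 - 1.22*o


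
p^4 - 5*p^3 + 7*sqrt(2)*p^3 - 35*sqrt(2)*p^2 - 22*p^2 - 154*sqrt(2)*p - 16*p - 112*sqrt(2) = (p - 8)*(p + 1)*(p + 2)*(p + 7*sqrt(2))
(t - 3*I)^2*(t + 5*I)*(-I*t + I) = -I*t^4 - t^3 + I*t^3 + t^2 - 21*I*t^2 - 45*t + 21*I*t + 45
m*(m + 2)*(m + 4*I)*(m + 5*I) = m^4 + 2*m^3 + 9*I*m^3 - 20*m^2 + 18*I*m^2 - 40*m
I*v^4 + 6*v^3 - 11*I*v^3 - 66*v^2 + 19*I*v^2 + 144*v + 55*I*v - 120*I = (v - 8)*(v - 3)*(v - 5*I)*(I*v + 1)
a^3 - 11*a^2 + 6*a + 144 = (a - 8)*(a - 6)*(a + 3)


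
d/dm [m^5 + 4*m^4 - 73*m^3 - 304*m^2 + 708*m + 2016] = 5*m^4 + 16*m^3 - 219*m^2 - 608*m + 708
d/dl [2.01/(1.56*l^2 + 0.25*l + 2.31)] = (-6.2712*l - 0.5025)/(1.56*l^2 + 0.25*l + 2.31)^2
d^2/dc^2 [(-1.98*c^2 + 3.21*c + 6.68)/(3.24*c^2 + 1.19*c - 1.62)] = (82.662768*c^3 + 358.388064*c^2 + 255.624336*c + 91.026916)/(34.012224*c^6 + 37.476432*c^5 - 37.253844*c^4 - 35.791273*c^3 + 18.626922*c^2 + 9.369108*c - 4.251528)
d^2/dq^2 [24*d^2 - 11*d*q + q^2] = 2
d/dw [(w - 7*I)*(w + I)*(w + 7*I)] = 3*w^2 + 2*I*w + 49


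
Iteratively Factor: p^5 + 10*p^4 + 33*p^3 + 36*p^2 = (p + 4)*(p^4 + 6*p^3 + 9*p^2) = p*(p + 4)*(p^3 + 6*p^2 + 9*p) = p*(p + 3)*(p + 4)*(p^2 + 3*p) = p*(p + 3)^2*(p + 4)*(p)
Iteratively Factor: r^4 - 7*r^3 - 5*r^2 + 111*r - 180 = (r + 4)*(r^3 - 11*r^2 + 39*r - 45) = (r - 3)*(r + 4)*(r^2 - 8*r + 15) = (r - 3)^2*(r + 4)*(r - 5)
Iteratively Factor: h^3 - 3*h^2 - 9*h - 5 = (h + 1)*(h^2 - 4*h - 5) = (h + 1)^2*(h - 5)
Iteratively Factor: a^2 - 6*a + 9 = (a - 3)*(a - 3)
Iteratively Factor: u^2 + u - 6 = (u + 3)*(u - 2)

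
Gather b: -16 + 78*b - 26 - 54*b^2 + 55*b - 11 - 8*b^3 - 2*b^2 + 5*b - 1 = -8*b^3 - 56*b^2 + 138*b - 54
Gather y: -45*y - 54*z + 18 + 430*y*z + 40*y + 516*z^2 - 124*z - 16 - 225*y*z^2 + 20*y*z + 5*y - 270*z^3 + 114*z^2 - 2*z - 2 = y*(-225*z^2 + 450*z) - 270*z^3 + 630*z^2 - 180*z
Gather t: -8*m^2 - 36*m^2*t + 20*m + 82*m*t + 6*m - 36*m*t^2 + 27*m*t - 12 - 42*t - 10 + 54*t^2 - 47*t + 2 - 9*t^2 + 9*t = -8*m^2 + 26*m + t^2*(45 - 36*m) + t*(-36*m^2 + 109*m - 80) - 20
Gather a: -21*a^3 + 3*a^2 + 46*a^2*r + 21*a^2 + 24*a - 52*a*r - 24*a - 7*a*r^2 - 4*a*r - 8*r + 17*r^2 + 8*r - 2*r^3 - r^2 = -21*a^3 + a^2*(46*r + 24) + a*(-7*r^2 - 56*r) - 2*r^3 + 16*r^2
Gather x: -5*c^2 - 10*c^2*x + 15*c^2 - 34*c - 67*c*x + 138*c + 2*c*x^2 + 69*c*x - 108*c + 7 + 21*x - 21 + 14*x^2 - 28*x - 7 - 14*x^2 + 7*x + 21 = 10*c^2 + 2*c*x^2 - 4*c + x*(-10*c^2 + 2*c)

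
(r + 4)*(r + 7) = r^2 + 11*r + 28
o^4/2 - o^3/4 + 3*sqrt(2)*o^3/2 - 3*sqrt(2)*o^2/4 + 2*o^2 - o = o*(o/2 + sqrt(2))*(o - 1/2)*(o + sqrt(2))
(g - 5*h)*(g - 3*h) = g^2 - 8*g*h + 15*h^2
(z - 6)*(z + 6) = z^2 - 36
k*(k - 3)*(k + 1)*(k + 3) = k^4 + k^3 - 9*k^2 - 9*k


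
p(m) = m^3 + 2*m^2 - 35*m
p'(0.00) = -35.00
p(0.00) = 0.00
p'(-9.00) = 172.00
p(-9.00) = -252.00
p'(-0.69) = -36.33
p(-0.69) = 24.77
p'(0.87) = -29.25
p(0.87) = -28.28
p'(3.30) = 10.87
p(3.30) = -57.78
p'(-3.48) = -12.59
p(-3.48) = 103.88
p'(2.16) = -12.36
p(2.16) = -56.19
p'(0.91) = -28.88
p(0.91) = -29.44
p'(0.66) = -31.05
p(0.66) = -21.94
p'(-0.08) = -35.30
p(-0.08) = 2.81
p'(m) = 3*m^2 + 4*m - 35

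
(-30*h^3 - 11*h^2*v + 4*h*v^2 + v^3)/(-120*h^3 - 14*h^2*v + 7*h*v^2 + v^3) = (-6*h^2 - h*v + v^2)/(-24*h^2 + 2*h*v + v^2)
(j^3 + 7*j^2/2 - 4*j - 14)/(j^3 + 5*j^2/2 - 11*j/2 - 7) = (j + 2)/(j + 1)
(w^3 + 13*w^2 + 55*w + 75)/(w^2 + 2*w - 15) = (w^2 + 8*w + 15)/(w - 3)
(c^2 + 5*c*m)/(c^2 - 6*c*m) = (c + 5*m)/(c - 6*m)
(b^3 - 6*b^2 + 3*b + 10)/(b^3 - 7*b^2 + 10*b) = (b + 1)/b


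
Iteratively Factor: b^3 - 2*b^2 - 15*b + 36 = (b - 3)*(b^2 + b - 12) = (b - 3)*(b + 4)*(b - 3)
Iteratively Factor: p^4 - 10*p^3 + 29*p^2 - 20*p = (p - 4)*(p^3 - 6*p^2 + 5*p) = (p - 5)*(p - 4)*(p^2 - p) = p*(p - 5)*(p - 4)*(p - 1)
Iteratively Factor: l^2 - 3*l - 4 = (l - 4)*(l + 1)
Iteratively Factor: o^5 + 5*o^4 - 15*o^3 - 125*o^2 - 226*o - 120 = (o - 5)*(o^4 + 10*o^3 + 35*o^2 + 50*o + 24) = (o - 5)*(o + 3)*(o^3 + 7*o^2 + 14*o + 8) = (o - 5)*(o + 2)*(o + 3)*(o^2 + 5*o + 4) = (o - 5)*(o + 2)*(o + 3)*(o + 4)*(o + 1)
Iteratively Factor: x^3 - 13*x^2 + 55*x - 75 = (x - 3)*(x^2 - 10*x + 25) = (x - 5)*(x - 3)*(x - 5)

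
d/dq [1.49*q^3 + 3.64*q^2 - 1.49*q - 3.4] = 4.47*q^2 + 7.28*q - 1.49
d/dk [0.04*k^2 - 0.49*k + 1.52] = 0.08*k - 0.49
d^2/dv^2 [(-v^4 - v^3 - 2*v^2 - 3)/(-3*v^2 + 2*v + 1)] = 2*(9*v^6 - 18*v^5 + 3*v^4 + 35*v^3 + 111*v^2 - 51*v + 23)/(27*v^6 - 54*v^5 + 9*v^4 + 28*v^3 - 3*v^2 - 6*v - 1)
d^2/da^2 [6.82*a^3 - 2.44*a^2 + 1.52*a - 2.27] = 40.92*a - 4.88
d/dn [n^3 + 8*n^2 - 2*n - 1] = 3*n^2 + 16*n - 2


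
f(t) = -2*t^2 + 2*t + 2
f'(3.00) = -10.00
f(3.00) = -10.00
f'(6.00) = -22.00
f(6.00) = -58.00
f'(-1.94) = 9.76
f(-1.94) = -9.41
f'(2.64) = -8.56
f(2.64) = -6.66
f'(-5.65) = 24.60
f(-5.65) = -73.14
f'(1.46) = -3.84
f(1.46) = 0.66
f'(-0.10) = 2.40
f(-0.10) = 1.78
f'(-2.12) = 10.48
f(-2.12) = -11.23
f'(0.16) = 1.36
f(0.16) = 2.27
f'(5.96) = -21.84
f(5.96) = -57.12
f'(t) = 2 - 4*t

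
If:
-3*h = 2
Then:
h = -2/3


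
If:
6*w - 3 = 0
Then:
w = 1/2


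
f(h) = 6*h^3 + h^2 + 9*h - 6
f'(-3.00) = 165.00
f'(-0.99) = 24.66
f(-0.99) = -19.75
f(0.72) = 3.24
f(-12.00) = -10338.00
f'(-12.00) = 2577.00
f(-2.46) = -111.41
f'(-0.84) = 20.02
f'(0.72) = 19.77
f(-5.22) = -879.15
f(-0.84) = -16.41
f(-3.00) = -186.00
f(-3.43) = -267.23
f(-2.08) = -74.39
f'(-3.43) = 213.91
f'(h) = 18*h^2 + 2*h + 9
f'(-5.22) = 489.03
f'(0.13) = 9.56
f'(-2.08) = 82.72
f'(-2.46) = 113.01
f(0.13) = -4.80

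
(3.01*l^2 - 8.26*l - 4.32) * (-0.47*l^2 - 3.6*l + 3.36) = -1.4147*l^4 - 6.9538*l^3 + 41.88*l^2 - 12.2016*l - 14.5152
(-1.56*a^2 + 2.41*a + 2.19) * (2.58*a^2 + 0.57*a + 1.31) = -4.0248*a^4 + 5.3286*a^3 + 4.9803*a^2 + 4.4054*a + 2.8689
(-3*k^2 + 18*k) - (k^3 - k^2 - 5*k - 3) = -k^3 - 2*k^2 + 23*k + 3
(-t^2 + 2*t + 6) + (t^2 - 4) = 2*t + 2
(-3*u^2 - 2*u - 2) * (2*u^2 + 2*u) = -6*u^4 - 10*u^3 - 8*u^2 - 4*u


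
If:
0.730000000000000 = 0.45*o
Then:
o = 1.62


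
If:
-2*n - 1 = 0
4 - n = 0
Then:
No Solution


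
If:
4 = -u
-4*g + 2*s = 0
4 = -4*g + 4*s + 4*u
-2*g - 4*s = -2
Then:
No Solution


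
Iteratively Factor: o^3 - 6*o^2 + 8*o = (o - 4)*(o^2 - 2*o) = o*(o - 4)*(o - 2)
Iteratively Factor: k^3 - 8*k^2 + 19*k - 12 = (k - 3)*(k^2 - 5*k + 4) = (k - 4)*(k - 3)*(k - 1)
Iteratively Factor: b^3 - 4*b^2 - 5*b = (b)*(b^2 - 4*b - 5) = b*(b + 1)*(b - 5)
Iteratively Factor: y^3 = (y)*(y^2) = y^2*(y)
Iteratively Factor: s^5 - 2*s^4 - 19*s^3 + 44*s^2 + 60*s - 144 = (s - 3)*(s^4 + s^3 - 16*s^2 - 4*s + 48) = (s - 3)^2*(s^3 + 4*s^2 - 4*s - 16) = (s - 3)^2*(s - 2)*(s^2 + 6*s + 8) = (s - 3)^2*(s - 2)*(s + 2)*(s + 4)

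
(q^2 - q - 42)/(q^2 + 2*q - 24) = (q - 7)/(q - 4)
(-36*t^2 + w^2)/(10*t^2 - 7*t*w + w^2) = (-36*t^2 + w^2)/(10*t^2 - 7*t*w + w^2)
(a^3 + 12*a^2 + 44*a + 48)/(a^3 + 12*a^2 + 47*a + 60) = (a^2 + 8*a + 12)/(a^2 + 8*a + 15)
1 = 1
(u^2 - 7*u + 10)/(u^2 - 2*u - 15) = (u - 2)/(u + 3)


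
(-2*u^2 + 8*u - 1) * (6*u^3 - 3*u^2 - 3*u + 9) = -12*u^5 + 54*u^4 - 24*u^3 - 39*u^2 + 75*u - 9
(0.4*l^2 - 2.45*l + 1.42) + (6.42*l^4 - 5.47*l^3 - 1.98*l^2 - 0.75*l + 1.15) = 6.42*l^4 - 5.47*l^3 - 1.58*l^2 - 3.2*l + 2.57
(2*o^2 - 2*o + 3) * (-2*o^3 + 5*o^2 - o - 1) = -4*o^5 + 14*o^4 - 18*o^3 + 15*o^2 - o - 3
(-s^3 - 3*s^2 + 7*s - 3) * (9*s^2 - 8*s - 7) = -9*s^5 - 19*s^4 + 94*s^3 - 62*s^2 - 25*s + 21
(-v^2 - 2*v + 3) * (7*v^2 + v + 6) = -7*v^4 - 15*v^3 + 13*v^2 - 9*v + 18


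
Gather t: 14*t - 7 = 14*t - 7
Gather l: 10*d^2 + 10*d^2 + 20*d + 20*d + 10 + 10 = 20*d^2 + 40*d + 20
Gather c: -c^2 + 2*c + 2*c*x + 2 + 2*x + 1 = -c^2 + c*(2*x + 2) + 2*x + 3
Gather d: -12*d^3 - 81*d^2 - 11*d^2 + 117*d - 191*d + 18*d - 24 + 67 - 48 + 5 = -12*d^3 - 92*d^2 - 56*d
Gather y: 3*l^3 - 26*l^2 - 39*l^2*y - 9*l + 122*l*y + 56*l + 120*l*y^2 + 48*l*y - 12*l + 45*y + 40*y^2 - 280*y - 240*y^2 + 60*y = 3*l^3 - 26*l^2 + 35*l + y^2*(120*l - 200) + y*(-39*l^2 + 170*l - 175)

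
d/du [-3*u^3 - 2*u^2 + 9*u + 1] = -9*u^2 - 4*u + 9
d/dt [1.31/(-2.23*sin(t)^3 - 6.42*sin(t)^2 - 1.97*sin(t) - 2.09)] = (8.7639*sin(t)^2 + 16.8204*sin(t) + 2.5807)*cos(t)/(2.23*sin(t)^3 + 6.42*sin(t)^2 + 1.97*sin(t) + 2.09)^2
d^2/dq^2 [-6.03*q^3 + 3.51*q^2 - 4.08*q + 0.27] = 7.02 - 36.18*q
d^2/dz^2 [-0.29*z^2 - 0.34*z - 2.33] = -0.580000000000000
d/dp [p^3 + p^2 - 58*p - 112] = 3*p^2 + 2*p - 58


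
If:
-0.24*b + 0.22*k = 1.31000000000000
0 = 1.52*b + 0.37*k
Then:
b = -1.15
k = 4.71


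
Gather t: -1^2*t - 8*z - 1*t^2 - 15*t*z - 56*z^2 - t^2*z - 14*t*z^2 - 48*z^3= t^2*(-z - 1) + t*(-14*z^2 - 15*z - 1) - 48*z^3 - 56*z^2 - 8*z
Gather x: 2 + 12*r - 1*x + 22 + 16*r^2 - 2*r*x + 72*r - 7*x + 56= 16*r^2 + 84*r + x*(-2*r - 8) + 80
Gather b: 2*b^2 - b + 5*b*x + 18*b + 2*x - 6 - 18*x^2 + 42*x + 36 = 2*b^2 + b*(5*x + 17) - 18*x^2 + 44*x + 30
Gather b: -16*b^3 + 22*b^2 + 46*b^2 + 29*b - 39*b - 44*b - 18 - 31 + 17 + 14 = -16*b^3 + 68*b^2 - 54*b - 18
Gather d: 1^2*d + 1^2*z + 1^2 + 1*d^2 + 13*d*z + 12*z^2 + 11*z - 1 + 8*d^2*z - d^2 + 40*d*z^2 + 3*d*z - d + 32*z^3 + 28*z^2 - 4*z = 8*d^2*z + d*(40*z^2 + 16*z) + 32*z^3 + 40*z^2 + 8*z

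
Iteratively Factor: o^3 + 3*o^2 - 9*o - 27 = (o + 3)*(o^2 - 9) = (o + 3)^2*(o - 3)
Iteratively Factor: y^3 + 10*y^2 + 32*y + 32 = (y + 2)*(y^2 + 8*y + 16) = (y + 2)*(y + 4)*(y + 4)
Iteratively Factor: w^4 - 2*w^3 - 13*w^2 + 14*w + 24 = (w + 3)*(w^3 - 5*w^2 + 2*w + 8) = (w + 1)*(w + 3)*(w^2 - 6*w + 8) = (w - 2)*(w + 1)*(w + 3)*(w - 4)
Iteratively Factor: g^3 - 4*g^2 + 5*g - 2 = (g - 1)*(g^2 - 3*g + 2) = (g - 2)*(g - 1)*(g - 1)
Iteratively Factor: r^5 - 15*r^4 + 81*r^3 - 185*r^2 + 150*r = (r - 5)*(r^4 - 10*r^3 + 31*r^2 - 30*r) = (r - 5)^2*(r^3 - 5*r^2 + 6*r) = (r - 5)^2*(r - 2)*(r^2 - 3*r) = r*(r - 5)^2*(r - 2)*(r - 3)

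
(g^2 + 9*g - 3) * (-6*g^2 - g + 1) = -6*g^4 - 55*g^3 + 10*g^2 + 12*g - 3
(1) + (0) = 1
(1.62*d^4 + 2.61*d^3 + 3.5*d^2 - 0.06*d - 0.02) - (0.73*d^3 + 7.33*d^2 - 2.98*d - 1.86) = 1.62*d^4 + 1.88*d^3 - 3.83*d^2 + 2.92*d + 1.84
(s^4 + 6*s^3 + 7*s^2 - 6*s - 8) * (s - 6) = s^5 - 29*s^3 - 48*s^2 + 28*s + 48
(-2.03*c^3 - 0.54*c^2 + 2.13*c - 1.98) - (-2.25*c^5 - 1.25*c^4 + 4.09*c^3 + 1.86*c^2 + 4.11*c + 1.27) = 2.25*c^5 + 1.25*c^4 - 6.12*c^3 - 2.4*c^2 - 1.98*c - 3.25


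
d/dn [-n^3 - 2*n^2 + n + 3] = -3*n^2 - 4*n + 1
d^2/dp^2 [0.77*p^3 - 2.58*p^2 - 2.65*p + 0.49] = 4.62*p - 5.16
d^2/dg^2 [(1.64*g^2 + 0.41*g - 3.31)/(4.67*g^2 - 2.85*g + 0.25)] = (61.538458*g^3 - 444.612954*g^2 + 261.45462*g - 45.25285)/(101.847563*g^6 - 186.466095*g^5 + 130.1529*g^4 - 43.113375*g^3 + 6.9675*g^2 - 0.534375*g + 0.015625)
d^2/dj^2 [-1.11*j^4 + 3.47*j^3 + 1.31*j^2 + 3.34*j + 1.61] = -13.32*j^2 + 20.82*j + 2.62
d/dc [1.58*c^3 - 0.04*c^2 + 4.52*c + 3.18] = 4.74*c^2 - 0.08*c + 4.52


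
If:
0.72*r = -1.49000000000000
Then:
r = -2.07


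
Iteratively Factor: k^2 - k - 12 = (k - 4)*(k + 3)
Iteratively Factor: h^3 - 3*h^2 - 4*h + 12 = (h - 2)*(h^2 - h - 6) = (h - 2)*(h + 2)*(h - 3)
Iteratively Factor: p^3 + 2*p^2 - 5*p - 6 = (p + 3)*(p^2 - p - 2) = (p + 1)*(p + 3)*(p - 2)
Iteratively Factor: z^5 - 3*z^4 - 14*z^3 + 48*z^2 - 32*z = (z - 4)*(z^4 + z^3 - 10*z^2 + 8*z) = (z - 4)*(z - 2)*(z^3 + 3*z^2 - 4*z) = z*(z - 4)*(z - 2)*(z^2 + 3*z - 4) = z*(z - 4)*(z - 2)*(z + 4)*(z - 1)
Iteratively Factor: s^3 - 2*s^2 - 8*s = (s + 2)*(s^2 - 4*s) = s*(s + 2)*(s - 4)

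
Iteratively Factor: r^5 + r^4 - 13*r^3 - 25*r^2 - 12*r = (r + 1)*(r^4 - 13*r^2 - 12*r) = (r + 1)*(r + 3)*(r^3 - 3*r^2 - 4*r) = (r + 1)^2*(r + 3)*(r^2 - 4*r) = (r - 4)*(r + 1)^2*(r + 3)*(r)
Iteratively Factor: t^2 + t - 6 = (t - 2)*(t + 3)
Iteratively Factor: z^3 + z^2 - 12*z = (z - 3)*(z^2 + 4*z) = z*(z - 3)*(z + 4)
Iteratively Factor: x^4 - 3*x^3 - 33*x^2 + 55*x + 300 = (x - 5)*(x^3 + 2*x^2 - 23*x - 60) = (x - 5)*(x + 3)*(x^2 - x - 20) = (x - 5)*(x + 3)*(x + 4)*(x - 5)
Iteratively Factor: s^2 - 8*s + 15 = (s - 5)*(s - 3)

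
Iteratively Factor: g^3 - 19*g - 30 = (g + 2)*(g^2 - 2*g - 15) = (g + 2)*(g + 3)*(g - 5)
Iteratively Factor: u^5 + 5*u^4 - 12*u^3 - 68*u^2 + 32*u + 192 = (u + 4)*(u^4 + u^3 - 16*u^2 - 4*u + 48) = (u + 2)*(u + 4)*(u^3 - u^2 - 14*u + 24) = (u + 2)*(u + 4)^2*(u^2 - 5*u + 6) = (u - 3)*(u + 2)*(u + 4)^2*(u - 2)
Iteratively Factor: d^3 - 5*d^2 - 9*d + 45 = (d - 3)*(d^2 - 2*d - 15) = (d - 3)*(d + 3)*(d - 5)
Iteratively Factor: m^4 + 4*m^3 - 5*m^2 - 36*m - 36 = (m - 3)*(m^3 + 7*m^2 + 16*m + 12) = (m - 3)*(m + 3)*(m^2 + 4*m + 4) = (m - 3)*(m + 2)*(m + 3)*(m + 2)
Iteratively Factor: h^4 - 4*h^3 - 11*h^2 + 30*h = (h - 2)*(h^3 - 2*h^2 - 15*h) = h*(h - 2)*(h^2 - 2*h - 15) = h*(h - 5)*(h - 2)*(h + 3)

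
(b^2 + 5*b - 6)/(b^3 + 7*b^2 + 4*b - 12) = 1/(b + 2)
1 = 1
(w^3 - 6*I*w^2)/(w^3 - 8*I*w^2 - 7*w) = w*(-w + 6*I)/(-w^2 + 8*I*w + 7)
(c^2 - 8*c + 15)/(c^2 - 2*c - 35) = (-c^2 + 8*c - 15)/(-c^2 + 2*c + 35)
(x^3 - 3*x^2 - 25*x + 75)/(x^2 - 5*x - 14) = (-x^3 + 3*x^2 + 25*x - 75)/(-x^2 + 5*x + 14)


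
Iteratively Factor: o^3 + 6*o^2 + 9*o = (o + 3)*(o^2 + 3*o) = (o + 3)^2*(o)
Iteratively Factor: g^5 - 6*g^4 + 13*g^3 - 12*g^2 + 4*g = (g - 2)*(g^4 - 4*g^3 + 5*g^2 - 2*g) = (g - 2)*(g - 1)*(g^3 - 3*g^2 + 2*g) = (g - 2)^2*(g - 1)*(g^2 - g) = (g - 2)^2*(g - 1)^2*(g)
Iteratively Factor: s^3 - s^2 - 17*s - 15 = (s - 5)*(s^2 + 4*s + 3) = (s - 5)*(s + 1)*(s + 3)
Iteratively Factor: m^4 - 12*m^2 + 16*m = (m)*(m^3 - 12*m + 16) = m*(m + 4)*(m^2 - 4*m + 4) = m*(m - 2)*(m + 4)*(m - 2)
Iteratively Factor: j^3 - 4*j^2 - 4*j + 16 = (j - 2)*(j^2 - 2*j - 8) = (j - 4)*(j - 2)*(j + 2)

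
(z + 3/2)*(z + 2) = z^2 + 7*z/2 + 3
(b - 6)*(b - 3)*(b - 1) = b^3 - 10*b^2 + 27*b - 18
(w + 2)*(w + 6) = w^2 + 8*w + 12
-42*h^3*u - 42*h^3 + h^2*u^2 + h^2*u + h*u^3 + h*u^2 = (-6*h + u)*(7*h + u)*(h*u + h)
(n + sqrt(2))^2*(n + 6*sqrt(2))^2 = n^4 + 14*sqrt(2)*n^3 + 122*n^2 + 168*sqrt(2)*n + 144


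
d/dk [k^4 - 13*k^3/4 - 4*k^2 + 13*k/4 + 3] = 4*k^3 - 39*k^2/4 - 8*k + 13/4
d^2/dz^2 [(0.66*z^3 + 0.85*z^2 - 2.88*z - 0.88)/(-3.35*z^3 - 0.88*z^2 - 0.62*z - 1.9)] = (-15.18689*z^6 + 202.14972*z^5 + 230.45454*z^4 + 112.375516*z^3 - 201.056688*z^2 - 73.914192*z - 15.188456)/(37.595375*z^9 + 29.6274*z^8 + 28.65657*z^7 + 75.616282*z^6 + 38.910804*z^5 + 29.106696*z^4 + 42.738668*z^3 + 11.72148*z^2 + 6.7146*z + 6.859)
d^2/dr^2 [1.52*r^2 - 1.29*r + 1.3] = 3.04000000000000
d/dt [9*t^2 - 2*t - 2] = 18*t - 2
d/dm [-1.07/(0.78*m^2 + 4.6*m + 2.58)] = (1.6692*m + 4.922)/(0.78*m^2 + 4.6*m + 2.58)^2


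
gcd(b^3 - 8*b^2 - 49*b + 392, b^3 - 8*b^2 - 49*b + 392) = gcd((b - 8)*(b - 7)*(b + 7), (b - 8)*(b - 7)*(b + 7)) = b^3 - 8*b^2 - 49*b + 392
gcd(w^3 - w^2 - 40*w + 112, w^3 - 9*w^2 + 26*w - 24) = w - 4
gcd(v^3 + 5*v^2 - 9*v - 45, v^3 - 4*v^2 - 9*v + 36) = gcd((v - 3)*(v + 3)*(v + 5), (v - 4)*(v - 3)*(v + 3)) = v^2 - 9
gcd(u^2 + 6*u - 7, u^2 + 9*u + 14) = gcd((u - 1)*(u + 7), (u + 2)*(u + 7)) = u + 7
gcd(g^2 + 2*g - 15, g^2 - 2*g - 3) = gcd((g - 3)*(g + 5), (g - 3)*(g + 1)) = g - 3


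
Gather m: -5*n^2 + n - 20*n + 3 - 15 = -5*n^2 - 19*n - 12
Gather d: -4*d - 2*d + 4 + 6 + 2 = 12 - 6*d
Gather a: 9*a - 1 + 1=9*a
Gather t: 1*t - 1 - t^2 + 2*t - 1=-t^2 + 3*t - 2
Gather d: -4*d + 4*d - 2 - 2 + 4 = 0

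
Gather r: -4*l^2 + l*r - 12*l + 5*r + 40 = -4*l^2 - 12*l + r*(l + 5) + 40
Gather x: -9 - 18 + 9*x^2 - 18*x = 9*x^2 - 18*x - 27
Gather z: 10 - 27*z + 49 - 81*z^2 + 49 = -81*z^2 - 27*z + 108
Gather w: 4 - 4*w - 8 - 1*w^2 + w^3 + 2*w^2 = w^3 + w^2 - 4*w - 4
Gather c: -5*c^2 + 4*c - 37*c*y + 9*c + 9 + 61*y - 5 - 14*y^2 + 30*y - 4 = -5*c^2 + c*(13 - 37*y) - 14*y^2 + 91*y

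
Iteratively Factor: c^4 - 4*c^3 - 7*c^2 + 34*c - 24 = (c - 2)*(c^3 - 2*c^2 - 11*c + 12) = (c - 2)*(c + 3)*(c^2 - 5*c + 4) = (c - 2)*(c - 1)*(c + 3)*(c - 4)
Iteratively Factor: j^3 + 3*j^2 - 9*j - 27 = (j - 3)*(j^2 + 6*j + 9) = (j - 3)*(j + 3)*(j + 3)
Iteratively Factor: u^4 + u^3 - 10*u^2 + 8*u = (u - 2)*(u^3 + 3*u^2 - 4*u) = (u - 2)*(u - 1)*(u^2 + 4*u) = u*(u - 2)*(u - 1)*(u + 4)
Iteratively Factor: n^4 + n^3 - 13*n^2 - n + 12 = (n + 1)*(n^3 - 13*n + 12) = (n - 1)*(n + 1)*(n^2 + n - 12) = (n - 1)*(n + 1)*(n + 4)*(n - 3)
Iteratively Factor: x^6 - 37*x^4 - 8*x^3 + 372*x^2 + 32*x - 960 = (x + 4)*(x^5 - 4*x^4 - 21*x^3 + 76*x^2 + 68*x - 240) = (x - 5)*(x + 4)*(x^4 + x^3 - 16*x^2 - 4*x + 48) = (x - 5)*(x + 2)*(x + 4)*(x^3 - x^2 - 14*x + 24) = (x - 5)*(x - 3)*(x + 2)*(x + 4)*(x^2 + 2*x - 8) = (x - 5)*(x - 3)*(x + 2)*(x + 4)^2*(x - 2)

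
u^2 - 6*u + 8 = (u - 4)*(u - 2)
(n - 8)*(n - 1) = n^2 - 9*n + 8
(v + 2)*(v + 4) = v^2 + 6*v + 8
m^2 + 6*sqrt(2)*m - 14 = (m - sqrt(2))*(m + 7*sqrt(2))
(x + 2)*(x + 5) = x^2 + 7*x + 10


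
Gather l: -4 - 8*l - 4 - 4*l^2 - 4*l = -4*l^2 - 12*l - 8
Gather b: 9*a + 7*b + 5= 9*a + 7*b + 5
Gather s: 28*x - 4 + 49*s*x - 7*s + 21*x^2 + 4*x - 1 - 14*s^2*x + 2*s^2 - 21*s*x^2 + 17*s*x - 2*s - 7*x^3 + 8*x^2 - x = s^2*(2 - 14*x) + s*(-21*x^2 + 66*x - 9) - 7*x^3 + 29*x^2 + 31*x - 5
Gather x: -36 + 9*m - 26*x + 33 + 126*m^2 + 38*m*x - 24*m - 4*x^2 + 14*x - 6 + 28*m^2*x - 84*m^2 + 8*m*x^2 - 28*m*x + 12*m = 42*m^2 - 3*m + x^2*(8*m - 4) + x*(28*m^2 + 10*m - 12) - 9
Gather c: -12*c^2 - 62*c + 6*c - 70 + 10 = -12*c^2 - 56*c - 60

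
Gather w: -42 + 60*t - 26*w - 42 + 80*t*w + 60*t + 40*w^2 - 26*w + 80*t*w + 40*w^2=120*t + 80*w^2 + w*(160*t - 52) - 84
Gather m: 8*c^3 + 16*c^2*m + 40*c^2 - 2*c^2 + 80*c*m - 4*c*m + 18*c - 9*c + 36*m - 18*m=8*c^3 + 38*c^2 + 9*c + m*(16*c^2 + 76*c + 18)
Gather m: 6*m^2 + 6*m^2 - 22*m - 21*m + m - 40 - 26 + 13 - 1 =12*m^2 - 42*m - 54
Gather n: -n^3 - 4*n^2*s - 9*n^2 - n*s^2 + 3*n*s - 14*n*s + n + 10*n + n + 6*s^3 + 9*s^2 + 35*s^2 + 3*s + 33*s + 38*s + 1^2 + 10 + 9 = -n^3 + n^2*(-4*s - 9) + n*(-s^2 - 11*s + 12) + 6*s^3 + 44*s^2 + 74*s + 20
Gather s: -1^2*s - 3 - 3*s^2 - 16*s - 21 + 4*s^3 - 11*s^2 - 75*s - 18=4*s^3 - 14*s^2 - 92*s - 42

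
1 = 1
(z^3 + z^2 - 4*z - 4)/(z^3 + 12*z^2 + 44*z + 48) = (z^2 - z - 2)/(z^2 + 10*z + 24)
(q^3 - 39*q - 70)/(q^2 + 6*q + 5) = (q^2 - 5*q - 14)/(q + 1)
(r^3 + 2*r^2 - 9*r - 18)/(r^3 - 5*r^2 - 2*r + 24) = (r + 3)/(r - 4)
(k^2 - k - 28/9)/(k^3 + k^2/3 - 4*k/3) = (k - 7/3)/(k*(k - 1))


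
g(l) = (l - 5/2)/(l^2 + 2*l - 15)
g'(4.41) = -0.04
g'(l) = (-2*l - 2)*(l - 5/2)/(l^2 + 2*l - 15)^2 + 1/(l^2 + 2*l - 15) = (l^2 + 2*l - (l + 1)*(2*l - 5) - 15)/(l^2 + 2*l - 15)^2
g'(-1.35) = -0.07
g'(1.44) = -0.05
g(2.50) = 0.00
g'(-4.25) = -1.67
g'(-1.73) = -0.09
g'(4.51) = -0.04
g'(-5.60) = -2.61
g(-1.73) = 0.27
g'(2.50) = -0.27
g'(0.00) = -0.04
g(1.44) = 0.11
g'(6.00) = -0.01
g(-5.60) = -1.57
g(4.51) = 0.14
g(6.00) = 0.11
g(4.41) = 0.14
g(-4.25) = 1.24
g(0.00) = 0.17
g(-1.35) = 0.24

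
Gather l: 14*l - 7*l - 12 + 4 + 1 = 7*l - 7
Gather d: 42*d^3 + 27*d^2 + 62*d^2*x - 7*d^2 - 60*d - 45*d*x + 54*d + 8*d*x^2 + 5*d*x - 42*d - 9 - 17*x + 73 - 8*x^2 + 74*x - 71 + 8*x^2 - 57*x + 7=42*d^3 + d^2*(62*x + 20) + d*(8*x^2 - 40*x - 48)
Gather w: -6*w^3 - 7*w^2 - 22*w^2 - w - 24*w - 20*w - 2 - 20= -6*w^3 - 29*w^2 - 45*w - 22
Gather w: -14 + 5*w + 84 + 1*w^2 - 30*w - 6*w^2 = -5*w^2 - 25*w + 70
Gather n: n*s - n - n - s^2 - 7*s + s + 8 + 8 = n*(s - 2) - s^2 - 6*s + 16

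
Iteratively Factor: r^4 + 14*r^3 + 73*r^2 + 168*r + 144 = (r + 4)*(r^3 + 10*r^2 + 33*r + 36) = (r + 3)*(r + 4)*(r^2 + 7*r + 12) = (r + 3)*(r + 4)^2*(r + 3)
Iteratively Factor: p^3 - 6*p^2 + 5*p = (p)*(p^2 - 6*p + 5) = p*(p - 1)*(p - 5)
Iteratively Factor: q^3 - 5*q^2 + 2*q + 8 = (q + 1)*(q^2 - 6*q + 8) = (q - 4)*(q + 1)*(q - 2)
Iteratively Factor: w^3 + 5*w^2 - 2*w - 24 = (w - 2)*(w^2 + 7*w + 12) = (w - 2)*(w + 4)*(w + 3)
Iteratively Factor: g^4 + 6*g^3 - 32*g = (g + 4)*(g^3 + 2*g^2 - 8*g) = g*(g + 4)*(g^2 + 2*g - 8) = g*(g + 4)^2*(g - 2)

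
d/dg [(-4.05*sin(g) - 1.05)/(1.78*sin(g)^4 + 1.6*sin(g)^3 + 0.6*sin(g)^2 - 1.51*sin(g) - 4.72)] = (21.627*sin(g)^4 + 20.436*sin(g)^3 + 7.47*sin(g)^2 + 1.26*sin(g) + 17.5305)*cos(g)/(3.1684*sin(g)^8 + 5.696*sin(g)^7 + 4.696*sin(g)^6 - 3.4556*sin(g)^5 - 21.2752*sin(g)^4 - 16.916*sin(g)^3 - 3.3839*sin(g)^2 + 14.2544*sin(g) + 22.2784)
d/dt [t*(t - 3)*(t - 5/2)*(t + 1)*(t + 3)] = 5*t^4 - 6*t^3 - 69*t^2/2 + 27*t + 45/2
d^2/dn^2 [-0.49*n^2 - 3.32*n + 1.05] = -0.980000000000000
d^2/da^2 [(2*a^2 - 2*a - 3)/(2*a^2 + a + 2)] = 6*(-4*a^3 - 20*a^2 + 2*a + 7)/(8*a^6 + 12*a^5 + 30*a^4 + 25*a^3 + 30*a^2 + 12*a + 8)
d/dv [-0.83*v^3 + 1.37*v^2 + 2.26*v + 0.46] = -2.49*v^2 + 2.74*v + 2.26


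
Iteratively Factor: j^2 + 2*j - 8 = (j + 4)*(j - 2)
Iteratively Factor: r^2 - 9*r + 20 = (r - 4)*(r - 5)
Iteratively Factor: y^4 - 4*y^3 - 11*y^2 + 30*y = (y - 5)*(y^3 + y^2 - 6*y) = y*(y - 5)*(y^2 + y - 6) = y*(y - 5)*(y + 3)*(y - 2)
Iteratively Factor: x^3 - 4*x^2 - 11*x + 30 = (x - 2)*(x^2 - 2*x - 15) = (x - 2)*(x + 3)*(x - 5)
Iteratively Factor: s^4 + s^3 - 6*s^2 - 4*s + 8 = (s - 2)*(s^3 + 3*s^2 - 4) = (s - 2)*(s + 2)*(s^2 + s - 2) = (s - 2)*(s + 2)^2*(s - 1)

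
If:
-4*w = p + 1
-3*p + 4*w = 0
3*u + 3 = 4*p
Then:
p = -1/4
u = -4/3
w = -3/16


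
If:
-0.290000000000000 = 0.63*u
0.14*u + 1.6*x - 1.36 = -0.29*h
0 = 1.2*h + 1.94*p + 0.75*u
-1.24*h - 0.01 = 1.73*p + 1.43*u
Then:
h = 2.00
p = -1.06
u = -0.46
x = 0.53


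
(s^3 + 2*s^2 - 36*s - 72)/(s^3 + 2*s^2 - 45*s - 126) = (s^2 - 4*s - 12)/(s^2 - 4*s - 21)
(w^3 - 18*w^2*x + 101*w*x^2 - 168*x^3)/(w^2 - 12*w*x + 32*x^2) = (-w^2 + 10*w*x - 21*x^2)/(-w + 4*x)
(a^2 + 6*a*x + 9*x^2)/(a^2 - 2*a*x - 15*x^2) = (-a - 3*x)/(-a + 5*x)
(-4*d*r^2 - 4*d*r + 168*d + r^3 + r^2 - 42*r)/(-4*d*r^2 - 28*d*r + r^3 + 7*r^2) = (r - 6)/r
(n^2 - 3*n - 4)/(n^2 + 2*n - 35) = (n^2 - 3*n - 4)/(n^2 + 2*n - 35)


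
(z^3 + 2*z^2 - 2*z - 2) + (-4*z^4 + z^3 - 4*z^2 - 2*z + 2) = -4*z^4 + 2*z^3 - 2*z^2 - 4*z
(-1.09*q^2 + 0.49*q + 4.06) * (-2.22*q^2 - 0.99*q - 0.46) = 2.4198*q^4 - 0.00869999999999993*q^3 - 8.9969*q^2 - 4.2448*q - 1.8676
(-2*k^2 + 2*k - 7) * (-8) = 16*k^2 - 16*k + 56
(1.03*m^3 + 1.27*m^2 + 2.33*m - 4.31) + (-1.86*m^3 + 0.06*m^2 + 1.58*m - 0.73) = -0.83*m^3 + 1.33*m^2 + 3.91*m - 5.04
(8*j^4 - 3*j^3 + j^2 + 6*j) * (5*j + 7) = 40*j^5 + 41*j^4 - 16*j^3 + 37*j^2 + 42*j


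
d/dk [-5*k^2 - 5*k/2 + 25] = -10*k - 5/2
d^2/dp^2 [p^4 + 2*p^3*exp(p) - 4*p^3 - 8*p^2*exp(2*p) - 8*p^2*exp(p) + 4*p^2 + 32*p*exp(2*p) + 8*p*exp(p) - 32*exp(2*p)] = 2*p^3*exp(p) - 32*p^2*exp(2*p) + 4*p^2*exp(p) + 12*p^2 + 64*p*exp(2*p) - 12*p*exp(p) - 24*p - 16*exp(2*p) + 8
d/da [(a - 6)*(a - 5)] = 2*a - 11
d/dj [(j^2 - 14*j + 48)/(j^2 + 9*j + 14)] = (23*j^2 - 68*j - 628)/(j^4 + 18*j^3 + 109*j^2 + 252*j + 196)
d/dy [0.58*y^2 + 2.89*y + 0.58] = 1.16*y + 2.89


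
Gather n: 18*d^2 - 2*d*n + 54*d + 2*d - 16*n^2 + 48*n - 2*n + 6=18*d^2 + 56*d - 16*n^2 + n*(46 - 2*d) + 6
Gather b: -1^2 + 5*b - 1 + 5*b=10*b - 2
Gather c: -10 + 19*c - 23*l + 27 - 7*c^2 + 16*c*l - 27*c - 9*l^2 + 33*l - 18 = -7*c^2 + c*(16*l - 8) - 9*l^2 + 10*l - 1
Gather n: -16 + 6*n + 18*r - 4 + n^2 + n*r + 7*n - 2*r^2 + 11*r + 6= n^2 + n*(r + 13) - 2*r^2 + 29*r - 14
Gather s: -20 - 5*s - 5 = -5*s - 25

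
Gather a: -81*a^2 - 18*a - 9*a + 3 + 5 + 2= -81*a^2 - 27*a + 10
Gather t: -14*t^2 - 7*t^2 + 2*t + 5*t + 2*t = -21*t^2 + 9*t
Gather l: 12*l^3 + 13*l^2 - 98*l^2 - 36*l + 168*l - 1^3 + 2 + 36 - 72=12*l^3 - 85*l^2 + 132*l - 35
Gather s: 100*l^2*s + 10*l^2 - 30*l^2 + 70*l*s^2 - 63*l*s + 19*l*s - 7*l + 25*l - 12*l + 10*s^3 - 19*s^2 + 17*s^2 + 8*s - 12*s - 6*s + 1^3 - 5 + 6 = -20*l^2 + 6*l + 10*s^3 + s^2*(70*l - 2) + s*(100*l^2 - 44*l - 10) + 2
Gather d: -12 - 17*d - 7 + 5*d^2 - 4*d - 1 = 5*d^2 - 21*d - 20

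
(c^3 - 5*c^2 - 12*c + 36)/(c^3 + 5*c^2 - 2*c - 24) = (c - 6)/(c + 4)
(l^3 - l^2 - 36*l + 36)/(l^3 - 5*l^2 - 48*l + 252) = (l^2 + 5*l - 6)/(l^2 + l - 42)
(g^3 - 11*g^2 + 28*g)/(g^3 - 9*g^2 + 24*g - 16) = g*(g - 7)/(g^2 - 5*g + 4)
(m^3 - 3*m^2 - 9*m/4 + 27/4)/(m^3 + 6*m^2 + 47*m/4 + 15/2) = (2*m^2 - 9*m + 9)/(2*m^2 + 9*m + 10)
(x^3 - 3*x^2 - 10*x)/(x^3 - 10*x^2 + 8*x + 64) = x*(x - 5)/(x^2 - 12*x + 32)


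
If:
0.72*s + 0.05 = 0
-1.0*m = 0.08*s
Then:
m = 0.01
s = -0.07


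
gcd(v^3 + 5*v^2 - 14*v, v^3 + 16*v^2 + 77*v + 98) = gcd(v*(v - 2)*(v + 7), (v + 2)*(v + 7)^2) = v + 7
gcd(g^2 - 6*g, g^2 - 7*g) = g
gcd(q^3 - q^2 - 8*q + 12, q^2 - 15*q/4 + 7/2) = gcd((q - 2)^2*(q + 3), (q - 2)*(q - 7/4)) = q - 2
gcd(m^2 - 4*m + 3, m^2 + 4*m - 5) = m - 1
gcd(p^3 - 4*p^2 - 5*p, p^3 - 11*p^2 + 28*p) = p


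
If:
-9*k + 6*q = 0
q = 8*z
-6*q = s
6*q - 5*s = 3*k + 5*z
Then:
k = 0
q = 0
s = 0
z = 0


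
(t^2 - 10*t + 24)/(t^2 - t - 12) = (t - 6)/(t + 3)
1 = 1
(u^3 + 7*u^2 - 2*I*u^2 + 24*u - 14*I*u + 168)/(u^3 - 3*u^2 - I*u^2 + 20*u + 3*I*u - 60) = (u^2 + u*(7 - 6*I) - 42*I)/(u^2 - u*(3 + 5*I) + 15*I)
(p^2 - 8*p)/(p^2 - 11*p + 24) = p/(p - 3)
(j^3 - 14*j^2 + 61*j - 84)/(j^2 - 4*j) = j - 10 + 21/j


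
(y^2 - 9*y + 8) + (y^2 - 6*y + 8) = 2*y^2 - 15*y + 16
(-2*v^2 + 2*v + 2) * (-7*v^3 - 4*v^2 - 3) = 14*v^5 - 6*v^4 - 22*v^3 - 2*v^2 - 6*v - 6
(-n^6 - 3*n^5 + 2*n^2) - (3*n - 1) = -n^6 - 3*n^5 + 2*n^2 - 3*n + 1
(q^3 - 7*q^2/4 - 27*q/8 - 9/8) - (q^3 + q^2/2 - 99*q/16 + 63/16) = -9*q^2/4 + 45*q/16 - 81/16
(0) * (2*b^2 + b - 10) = 0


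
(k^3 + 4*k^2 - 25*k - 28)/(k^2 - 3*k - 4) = k + 7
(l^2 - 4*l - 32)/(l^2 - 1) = (l^2 - 4*l - 32)/(l^2 - 1)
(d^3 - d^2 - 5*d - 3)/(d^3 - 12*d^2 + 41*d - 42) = (d^2 + 2*d + 1)/(d^2 - 9*d + 14)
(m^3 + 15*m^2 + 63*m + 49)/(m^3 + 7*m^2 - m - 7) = (m + 7)/(m - 1)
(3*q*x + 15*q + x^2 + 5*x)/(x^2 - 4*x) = (3*q*x + 15*q + x^2 + 5*x)/(x*(x - 4))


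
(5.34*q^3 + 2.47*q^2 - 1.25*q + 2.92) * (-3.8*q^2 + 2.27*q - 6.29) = -20.292*q^5 + 2.7358*q^4 - 23.2317*q^3 - 29.4698*q^2 + 14.4909*q - 18.3668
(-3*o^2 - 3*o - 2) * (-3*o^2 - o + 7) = 9*o^4 + 12*o^3 - 12*o^2 - 19*o - 14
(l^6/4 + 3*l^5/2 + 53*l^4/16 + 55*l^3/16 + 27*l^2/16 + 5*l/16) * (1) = l^6/4 + 3*l^5/2 + 53*l^4/16 + 55*l^3/16 + 27*l^2/16 + 5*l/16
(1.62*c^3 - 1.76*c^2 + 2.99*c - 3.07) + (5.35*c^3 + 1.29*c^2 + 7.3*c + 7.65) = 6.97*c^3 - 0.47*c^2 + 10.29*c + 4.58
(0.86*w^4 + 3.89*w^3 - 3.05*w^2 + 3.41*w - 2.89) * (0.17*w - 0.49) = 0.1462*w^5 + 0.2399*w^4 - 2.4246*w^3 + 2.0742*w^2 - 2.1622*w + 1.4161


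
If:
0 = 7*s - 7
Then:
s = 1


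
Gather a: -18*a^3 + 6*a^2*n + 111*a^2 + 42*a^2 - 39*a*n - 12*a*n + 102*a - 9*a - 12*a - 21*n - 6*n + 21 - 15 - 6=-18*a^3 + a^2*(6*n + 153) + a*(81 - 51*n) - 27*n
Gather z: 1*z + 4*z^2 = 4*z^2 + z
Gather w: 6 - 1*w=6 - w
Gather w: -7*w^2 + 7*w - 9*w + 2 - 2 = -7*w^2 - 2*w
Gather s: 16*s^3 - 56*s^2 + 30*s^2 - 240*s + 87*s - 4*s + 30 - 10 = 16*s^3 - 26*s^2 - 157*s + 20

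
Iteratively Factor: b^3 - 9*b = (b)*(b^2 - 9) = b*(b + 3)*(b - 3)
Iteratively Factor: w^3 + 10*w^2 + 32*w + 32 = (w + 2)*(w^2 + 8*w + 16) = (w + 2)*(w + 4)*(w + 4)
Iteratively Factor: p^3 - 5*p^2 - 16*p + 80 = (p - 5)*(p^2 - 16) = (p - 5)*(p - 4)*(p + 4)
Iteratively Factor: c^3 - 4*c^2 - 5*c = (c - 5)*(c^2 + c) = (c - 5)*(c + 1)*(c)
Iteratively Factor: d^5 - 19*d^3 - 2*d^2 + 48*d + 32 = (d - 4)*(d^4 + 4*d^3 - 3*d^2 - 14*d - 8) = (d - 4)*(d + 4)*(d^3 - 3*d - 2) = (d - 4)*(d + 1)*(d + 4)*(d^2 - d - 2) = (d - 4)*(d - 2)*(d + 1)*(d + 4)*(d + 1)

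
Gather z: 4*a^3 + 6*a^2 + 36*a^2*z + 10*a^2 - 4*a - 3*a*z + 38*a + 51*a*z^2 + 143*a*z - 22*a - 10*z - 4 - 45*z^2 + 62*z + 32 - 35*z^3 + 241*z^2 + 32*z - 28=4*a^3 + 16*a^2 + 12*a - 35*z^3 + z^2*(51*a + 196) + z*(36*a^2 + 140*a + 84)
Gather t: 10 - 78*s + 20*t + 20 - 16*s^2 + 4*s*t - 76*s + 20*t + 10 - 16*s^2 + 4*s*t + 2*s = -32*s^2 - 152*s + t*(8*s + 40) + 40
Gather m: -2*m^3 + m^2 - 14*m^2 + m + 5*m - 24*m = -2*m^3 - 13*m^2 - 18*m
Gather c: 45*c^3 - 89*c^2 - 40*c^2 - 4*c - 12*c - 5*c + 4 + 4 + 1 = 45*c^3 - 129*c^2 - 21*c + 9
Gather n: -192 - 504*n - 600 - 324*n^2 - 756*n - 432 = -324*n^2 - 1260*n - 1224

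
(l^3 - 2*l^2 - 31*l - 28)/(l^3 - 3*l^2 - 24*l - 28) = (l^2 + 5*l + 4)/(l^2 + 4*l + 4)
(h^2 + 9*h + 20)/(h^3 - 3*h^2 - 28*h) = (h + 5)/(h*(h - 7))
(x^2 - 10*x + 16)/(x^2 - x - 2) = (x - 8)/(x + 1)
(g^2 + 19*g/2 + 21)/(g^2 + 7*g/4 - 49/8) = 4*(g + 6)/(4*g - 7)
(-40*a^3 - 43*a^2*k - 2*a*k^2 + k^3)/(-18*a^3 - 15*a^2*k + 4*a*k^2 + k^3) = (40*a^2 + 3*a*k - k^2)/(18*a^2 - 3*a*k - k^2)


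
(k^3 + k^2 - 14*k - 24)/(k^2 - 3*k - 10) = (k^2 - k - 12)/(k - 5)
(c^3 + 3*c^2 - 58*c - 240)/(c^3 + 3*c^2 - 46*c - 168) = (c^2 - 3*c - 40)/(c^2 - 3*c - 28)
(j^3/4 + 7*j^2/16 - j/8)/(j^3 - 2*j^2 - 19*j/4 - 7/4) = j*(-4*j^2 - 7*j + 2)/(4*(-4*j^3 + 8*j^2 + 19*j + 7))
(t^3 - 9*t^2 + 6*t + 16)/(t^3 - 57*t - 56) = (t - 2)/(t + 7)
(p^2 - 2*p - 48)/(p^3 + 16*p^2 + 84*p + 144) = (p - 8)/(p^2 + 10*p + 24)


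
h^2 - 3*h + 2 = (h - 2)*(h - 1)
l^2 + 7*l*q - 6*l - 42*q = (l - 6)*(l + 7*q)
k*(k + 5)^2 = k^3 + 10*k^2 + 25*k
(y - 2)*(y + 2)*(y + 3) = y^3 + 3*y^2 - 4*y - 12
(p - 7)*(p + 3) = p^2 - 4*p - 21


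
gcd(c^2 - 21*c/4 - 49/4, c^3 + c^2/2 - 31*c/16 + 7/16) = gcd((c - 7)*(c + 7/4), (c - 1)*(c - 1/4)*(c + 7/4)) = c + 7/4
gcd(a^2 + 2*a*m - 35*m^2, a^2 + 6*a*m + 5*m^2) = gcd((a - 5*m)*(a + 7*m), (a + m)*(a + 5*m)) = 1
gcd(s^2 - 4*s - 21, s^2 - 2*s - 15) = s + 3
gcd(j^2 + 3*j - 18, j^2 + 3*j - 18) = j^2 + 3*j - 18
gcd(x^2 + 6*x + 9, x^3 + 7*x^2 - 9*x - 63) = x + 3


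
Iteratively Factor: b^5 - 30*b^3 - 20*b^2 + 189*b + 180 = (b - 3)*(b^4 + 3*b^3 - 21*b^2 - 83*b - 60) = (b - 3)*(b + 4)*(b^3 - b^2 - 17*b - 15) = (b - 3)*(b + 3)*(b + 4)*(b^2 - 4*b - 5) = (b - 3)*(b + 1)*(b + 3)*(b + 4)*(b - 5)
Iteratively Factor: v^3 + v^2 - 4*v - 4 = (v + 2)*(v^2 - v - 2) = (v - 2)*(v + 2)*(v + 1)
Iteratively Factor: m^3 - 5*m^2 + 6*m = (m - 3)*(m^2 - 2*m) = m*(m - 3)*(m - 2)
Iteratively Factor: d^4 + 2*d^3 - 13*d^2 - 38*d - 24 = (d + 1)*(d^3 + d^2 - 14*d - 24) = (d + 1)*(d + 3)*(d^2 - 2*d - 8) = (d + 1)*(d + 2)*(d + 3)*(d - 4)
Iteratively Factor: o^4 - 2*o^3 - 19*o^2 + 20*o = (o + 4)*(o^3 - 6*o^2 + 5*o) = (o - 5)*(o + 4)*(o^2 - o) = (o - 5)*(o - 1)*(o + 4)*(o)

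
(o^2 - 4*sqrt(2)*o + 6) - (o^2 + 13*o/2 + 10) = -13*o/2 - 4*sqrt(2)*o - 4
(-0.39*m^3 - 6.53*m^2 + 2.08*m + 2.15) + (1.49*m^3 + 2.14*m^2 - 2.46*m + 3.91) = 1.1*m^3 - 4.39*m^2 - 0.38*m + 6.06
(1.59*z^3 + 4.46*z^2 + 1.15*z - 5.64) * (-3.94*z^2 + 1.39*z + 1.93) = -6.2646*z^5 - 15.3623*z^4 + 4.7371*z^3 + 32.4279*z^2 - 5.6201*z - 10.8852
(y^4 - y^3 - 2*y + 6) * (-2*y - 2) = -2*y^5 + 2*y^3 + 4*y^2 - 8*y - 12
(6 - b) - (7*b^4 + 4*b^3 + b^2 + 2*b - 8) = -7*b^4 - 4*b^3 - b^2 - 3*b + 14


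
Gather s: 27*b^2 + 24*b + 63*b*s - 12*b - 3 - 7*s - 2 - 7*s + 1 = 27*b^2 + 12*b + s*(63*b - 14) - 4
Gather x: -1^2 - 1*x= -x - 1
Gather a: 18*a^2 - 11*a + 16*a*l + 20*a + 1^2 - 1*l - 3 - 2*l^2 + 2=18*a^2 + a*(16*l + 9) - 2*l^2 - l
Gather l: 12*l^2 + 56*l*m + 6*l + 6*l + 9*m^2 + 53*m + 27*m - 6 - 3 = 12*l^2 + l*(56*m + 12) + 9*m^2 + 80*m - 9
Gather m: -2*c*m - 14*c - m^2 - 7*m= -14*c - m^2 + m*(-2*c - 7)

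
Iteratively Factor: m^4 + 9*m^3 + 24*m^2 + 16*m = (m)*(m^3 + 9*m^2 + 24*m + 16) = m*(m + 4)*(m^2 + 5*m + 4) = m*(m + 1)*(m + 4)*(m + 4)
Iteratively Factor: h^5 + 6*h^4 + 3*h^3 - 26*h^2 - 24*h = (h + 4)*(h^4 + 2*h^3 - 5*h^2 - 6*h) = (h - 2)*(h + 4)*(h^3 + 4*h^2 + 3*h) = h*(h - 2)*(h + 4)*(h^2 + 4*h + 3) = h*(h - 2)*(h + 1)*(h + 4)*(h + 3)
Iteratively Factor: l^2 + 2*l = (l + 2)*(l)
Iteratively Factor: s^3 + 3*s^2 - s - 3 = (s + 3)*(s^2 - 1) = (s - 1)*(s + 3)*(s + 1)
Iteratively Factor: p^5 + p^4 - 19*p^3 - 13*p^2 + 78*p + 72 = (p + 1)*(p^4 - 19*p^2 + 6*p + 72) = (p - 3)*(p + 1)*(p^3 + 3*p^2 - 10*p - 24) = (p - 3)*(p + 1)*(p + 2)*(p^2 + p - 12) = (p - 3)^2*(p + 1)*(p + 2)*(p + 4)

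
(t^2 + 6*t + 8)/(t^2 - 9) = (t^2 + 6*t + 8)/(t^2 - 9)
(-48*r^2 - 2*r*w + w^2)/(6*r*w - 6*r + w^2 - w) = (-8*r + w)/(w - 1)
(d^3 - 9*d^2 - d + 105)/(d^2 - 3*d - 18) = (d^2 - 12*d + 35)/(d - 6)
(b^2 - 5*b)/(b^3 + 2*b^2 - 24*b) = (b - 5)/(b^2 + 2*b - 24)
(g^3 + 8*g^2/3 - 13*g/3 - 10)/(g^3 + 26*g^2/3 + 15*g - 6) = (3*g^2 - g - 10)/(3*g^2 + 17*g - 6)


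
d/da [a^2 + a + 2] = 2*a + 1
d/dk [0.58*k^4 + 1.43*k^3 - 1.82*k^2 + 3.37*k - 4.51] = 2.32*k^3 + 4.29*k^2 - 3.64*k + 3.37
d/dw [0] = 0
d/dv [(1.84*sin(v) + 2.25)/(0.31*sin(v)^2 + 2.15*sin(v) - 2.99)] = (-1.395*sin(v) + 0.2852*cos(2*v) - 10.6243)*cos(v)/(0.31*sin(v)^2 + 2.15*sin(v) - 2.99)^2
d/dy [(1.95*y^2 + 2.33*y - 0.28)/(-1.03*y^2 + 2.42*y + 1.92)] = (7.1189*y^2 + 6.9112*y + 5.1512)/(1.0609*y^4 - 4.9852*y^3 + 1.9012*y^2 + 9.2928*y + 3.6864)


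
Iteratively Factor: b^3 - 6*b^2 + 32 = (b - 4)*(b^2 - 2*b - 8) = (b - 4)*(b + 2)*(b - 4)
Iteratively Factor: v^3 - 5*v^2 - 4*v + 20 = (v - 2)*(v^2 - 3*v - 10) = (v - 2)*(v + 2)*(v - 5)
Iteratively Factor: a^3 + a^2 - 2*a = (a + 2)*(a^2 - a) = a*(a + 2)*(a - 1)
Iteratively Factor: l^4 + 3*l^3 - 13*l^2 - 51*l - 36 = (l + 1)*(l^3 + 2*l^2 - 15*l - 36) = (l + 1)*(l + 3)*(l^2 - l - 12) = (l - 4)*(l + 1)*(l + 3)*(l + 3)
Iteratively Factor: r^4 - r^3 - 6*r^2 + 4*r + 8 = (r - 2)*(r^3 + r^2 - 4*r - 4) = (r - 2)^2*(r^2 + 3*r + 2) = (r - 2)^2*(r + 1)*(r + 2)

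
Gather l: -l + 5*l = 4*l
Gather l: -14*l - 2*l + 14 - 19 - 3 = -16*l - 8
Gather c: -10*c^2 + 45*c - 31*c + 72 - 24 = -10*c^2 + 14*c + 48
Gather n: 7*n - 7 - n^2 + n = -n^2 + 8*n - 7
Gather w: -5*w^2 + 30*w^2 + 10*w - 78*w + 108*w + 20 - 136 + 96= 25*w^2 + 40*w - 20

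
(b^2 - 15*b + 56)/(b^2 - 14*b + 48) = (b - 7)/(b - 6)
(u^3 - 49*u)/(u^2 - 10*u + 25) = u*(u^2 - 49)/(u^2 - 10*u + 25)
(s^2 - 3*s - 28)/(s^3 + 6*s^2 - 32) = (s - 7)/(s^2 + 2*s - 8)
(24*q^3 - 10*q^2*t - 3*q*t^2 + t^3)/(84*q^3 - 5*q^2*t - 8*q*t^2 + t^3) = (2*q - t)/(7*q - t)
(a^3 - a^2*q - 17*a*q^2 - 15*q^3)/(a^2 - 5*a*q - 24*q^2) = (-a^2 + 4*a*q + 5*q^2)/(-a + 8*q)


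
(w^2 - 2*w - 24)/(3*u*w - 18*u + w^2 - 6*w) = (w + 4)/(3*u + w)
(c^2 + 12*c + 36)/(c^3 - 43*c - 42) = (c + 6)/(c^2 - 6*c - 7)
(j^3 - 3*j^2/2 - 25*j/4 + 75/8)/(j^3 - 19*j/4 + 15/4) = (j - 5/2)/(j - 1)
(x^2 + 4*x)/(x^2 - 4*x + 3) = x*(x + 4)/(x^2 - 4*x + 3)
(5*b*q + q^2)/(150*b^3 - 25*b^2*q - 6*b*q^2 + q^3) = q/(30*b^2 - 11*b*q + q^2)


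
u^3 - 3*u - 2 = (u - 2)*(u + 1)^2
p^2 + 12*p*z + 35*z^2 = (p + 5*z)*(p + 7*z)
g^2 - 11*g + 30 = (g - 6)*(g - 5)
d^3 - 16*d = d*(d - 4)*(d + 4)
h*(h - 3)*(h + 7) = h^3 + 4*h^2 - 21*h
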